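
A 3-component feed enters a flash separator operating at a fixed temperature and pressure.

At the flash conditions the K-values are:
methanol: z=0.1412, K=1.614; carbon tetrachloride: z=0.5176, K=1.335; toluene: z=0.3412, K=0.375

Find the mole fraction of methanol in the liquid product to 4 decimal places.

x_methanol = 0.1268

Let ψ = V/F and solve Σ zᵢ(Kᵢ−1)/(1+ψ(Kᵢ−1)) = 0.
Check two-phase: ΣzᵢKᵢ = 1.0468 > 1 and Σzᵢ/Kᵢ = 1.3851 > 1, so g(0) = 0.0468 > 0 and g(1) = -0.3851 < 0.
Newton iteration, ψ⁰ = 0.5:
  ψ = 0.5000: g = -0.09533, g' = -0.3558 → ψ = 0.2320
  ψ = 0.2320: g = -0.01265, g' = -0.2731 → ψ = 0.1857
  ψ = 0.1857: g = -0.00019, g' = -0.2650 → ψ = 0.1850
Converged at ψ = 0.1850.
Compositions from xᵢ = zᵢ/(1+ψ(Kᵢ−1)), yᵢ = Kᵢxᵢ:
  methanol: x = 0.1268, y = 0.2047
  carbon tetrachloride: x = 0.4874, y = 0.6507
  toluene: x = 0.3858, y = 0.1447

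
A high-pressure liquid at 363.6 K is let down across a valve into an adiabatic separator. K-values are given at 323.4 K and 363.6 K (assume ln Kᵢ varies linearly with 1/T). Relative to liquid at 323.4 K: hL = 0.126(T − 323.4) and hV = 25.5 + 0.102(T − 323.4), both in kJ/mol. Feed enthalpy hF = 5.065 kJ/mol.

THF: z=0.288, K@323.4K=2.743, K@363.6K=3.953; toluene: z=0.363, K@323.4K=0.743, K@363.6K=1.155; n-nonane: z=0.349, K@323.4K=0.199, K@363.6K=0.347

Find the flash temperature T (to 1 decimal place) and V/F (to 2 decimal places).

Adiabatic flash: solve Rachford–Rice at each trial T, then check hF = ψ·hV(T) + (1−ψ)·hL(T).
  T = 323.4 K: K = (2.743, 0.743, 0.199), RR gives ψ = 0.131, H_out = 3.335 kJ/mol
  T = 363.6 K: K = (3.953, 1.155, 0.347), RR gives ψ = 0.578, H_out = 19.239 kJ/mol
  T = 343.5 K: K = (3.328, 0.938, 0.267), RR gives ψ = 0.353, H_out = 11.368 kJ/mol
  T = 333.4 K: K = (3.029, 0.837, 0.231), RR gives ψ = 0.243, H_out = 7.401 kJ/mol
  T = 328.4 K: K = (2.885, 0.790, 0.215), RR gives ψ = 0.188, H_out = 5.394 kJ/mol
  T = 325.9 K: K = (2.813, 0.766, 0.207), RR gives ψ = 0.159, H_out = 4.372 kJ/mol
  T = 327.1 K: K = (2.847, 0.777, 0.211), RR gives ψ = 0.173, H_out = 4.865 kJ/mol
Linear interpolation between T = 327.1 (H_out = 4.865) and T = 328.4 (H_out = 5.394) on hF = 5.065 gives T ≈ 327.6 K, at which ψ = 0.18.

T = 327.6 K, V/F = 0.18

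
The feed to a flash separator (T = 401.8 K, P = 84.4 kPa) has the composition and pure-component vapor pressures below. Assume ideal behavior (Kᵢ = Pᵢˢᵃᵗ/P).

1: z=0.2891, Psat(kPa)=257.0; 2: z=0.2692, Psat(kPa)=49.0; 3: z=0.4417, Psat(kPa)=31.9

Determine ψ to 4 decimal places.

Raoult's law: Kᵢ = Pᵢˢᵃᵗ/P = Pᵢˢᵃᵗ/84.4.
  K_1 = 257.0/84.4 = 3.045024, K_2 = 49.0/84.4 = 0.580569, K_3 = 31.9/84.4 = 0.377962
Let ψ = V/F and solve Σ zᵢ(Kᵢ−1)/(1+ψ(Kᵢ−1)) = 0.
Check two-phase: ΣzᵢKᵢ = 1.2036 > 1 and Σzᵢ/Kᵢ = 1.7273 > 1, so g(0) = 0.2036 > 0 and g(1) = -0.7273 < 0.
Iterate (Newton) starting at ψ = 0.5:
  ψ = 0.5000: g = -0.24934, g' = -0.7314 → ψ = 0.1591
  ψ = 0.1591: g = 0.02015, g' = -0.9532 → ψ = 0.1803
  ψ = 0.1803: g = 0.00038, g' = -0.9177 → ψ = 0.1807
Converged at ψ = 0.1807.

ψ = 0.1807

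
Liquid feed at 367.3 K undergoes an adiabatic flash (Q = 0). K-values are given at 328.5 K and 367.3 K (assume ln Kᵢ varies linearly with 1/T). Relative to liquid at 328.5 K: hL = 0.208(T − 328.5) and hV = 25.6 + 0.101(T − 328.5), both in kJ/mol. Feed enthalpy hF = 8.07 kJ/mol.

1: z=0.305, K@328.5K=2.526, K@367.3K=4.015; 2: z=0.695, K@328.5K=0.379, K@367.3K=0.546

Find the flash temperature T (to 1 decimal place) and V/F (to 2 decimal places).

Adiabatic flash: solve Rachford–Rice at each trial T, then check hF = ψ·hV(T) + (1−ψ)·hL(T).
  T = 328.5 K: K = (2.526, 0.379), RR gives ψ = 0.036, H_out = 0.914 kJ/mol
  T = 367.3 K: K = (4.015, 0.546), RR gives ψ = 0.441, H_out = 17.535 kJ/mol
  T = 347.9 K: K = (3.226, 0.460), RR gives ψ = 0.252, H_out = 9.967 kJ/mol
  T = 338.2 K: K = (2.865, 0.418), RR gives ψ = 0.152, H_out = 5.746 kJ/mol
  T = 343.0 K: K = (3.041, 0.439), RR gives ψ = 0.203, H_out = 7.891 kJ/mol
  T = 345.4 K: K = (3.131, 0.449), RR gives ψ = 0.227, H_out = 8.920 kJ/mol
Linear interpolation between T = 343.0 (H_out = 7.891) and T = 345.4 (H_out = 8.920) on hF = 8.07 gives T ≈ 343.4 K, at which ψ = 0.21.

T = 343.4 K, V/F = 0.21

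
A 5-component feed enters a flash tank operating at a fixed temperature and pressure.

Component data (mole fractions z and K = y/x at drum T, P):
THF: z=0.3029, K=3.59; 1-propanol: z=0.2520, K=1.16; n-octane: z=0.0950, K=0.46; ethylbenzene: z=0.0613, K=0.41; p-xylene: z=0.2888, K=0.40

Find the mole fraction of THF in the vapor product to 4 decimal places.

Rachford–Rice: g(ψ) = Σ zᵢ(Kᵢ−1)/(1+ψ(Kᵢ−1)) = 0.
g(0) = ΣzᵢKᵢ − 1 = 0.5641 and g(1) = 1 − Σzᵢ/Kᵢ = -0.3796, so a root lies in (0, 1).
Newton–Raphson from ψ = 0.53:
  ψ = 0.5300: g = -0.01076, g' = -0.6895 → ψ = 0.5144
Converged at ψ = 0.5144.
Compositions from xᵢ = zᵢ/(1+ψ(Kᵢ−1)), yᵢ = Kᵢxᵢ:
  THF: x = 0.1299, y = 0.4662
  1-propanol: x = 0.2328, y = 0.2701
  n-octane: x = 0.1315, y = 0.0605
  ethylbenzene: x = 0.0880, y = 0.0361
  p-xylene: x = 0.4177, y = 0.1671

y_THF = 0.4662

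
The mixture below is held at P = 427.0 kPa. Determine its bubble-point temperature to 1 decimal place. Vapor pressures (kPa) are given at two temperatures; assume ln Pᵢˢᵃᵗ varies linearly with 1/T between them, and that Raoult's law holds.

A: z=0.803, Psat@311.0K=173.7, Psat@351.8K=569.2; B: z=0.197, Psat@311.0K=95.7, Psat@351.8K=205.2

T = 345.8 K

Bubble-point temperature: ΣzᵢPᵢˢᵃᵗ(T) = P. Interpolate ln Pᵢˢᵃᵗ = aᵢ + bᵢ/T.
  T = 311.0 K: ΣzᵢPᵢˢᵃᵗ = 158.33 kPa
  T = 351.8 K: ΣzᵢPᵢˢᵃᵗ = 497.49 kPa
  T = 331.4 K: ΣzᵢPᵢˢᵃᵗ = 290.15 kPa
  T = 341.6 K: ΣzᵢPᵢˢᵃᵗ = 382.85 kPa
  T = 346.7 K: ΣzᵢPᵢˢᵃᵗ = 437.22 kPa
  T = 344.1 K: ΣzᵢPᵢˢᵃᵗ = 408.79 kPa
Interpolating between 344.1 K and 346.7 K gives T ≈ 345.8 K.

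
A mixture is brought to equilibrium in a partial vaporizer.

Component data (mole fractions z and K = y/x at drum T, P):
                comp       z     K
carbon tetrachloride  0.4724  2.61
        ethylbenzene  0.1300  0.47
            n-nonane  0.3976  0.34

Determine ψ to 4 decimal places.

Material balance + equilibrium reduce to Σ zᵢ(Kᵢ−1)/(1+ψ(Kᵢ−1)) = 0.
Check two-phase: ΣzᵢKᵢ = 1.4292 > 1 and Σzᵢ/Kᵢ = 1.6270 > 1, so g(0) = 0.4292 > 0 and g(1) = -0.6270 < 0.
Newton iteration, ψ⁰ = 0.5:
  ψ = 0.5000: g = -0.06404, g' = -0.8293 → ψ = 0.4228
  ψ = 0.4228: g = -0.00023, g' = -0.8274 → ψ = 0.4225
Converged at ψ = 0.4225.

ψ = 0.4225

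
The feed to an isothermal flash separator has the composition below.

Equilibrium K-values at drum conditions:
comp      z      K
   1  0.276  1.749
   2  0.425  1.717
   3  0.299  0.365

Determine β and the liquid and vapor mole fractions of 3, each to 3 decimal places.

β = 0.694, x_3 = 0.535, y_3 = 0.195

Rachford–Rice: g(β) = Σ zᵢ(Kᵢ−1)/(1+β(Kᵢ−1)) = 0.
Check two-phase: ΣzᵢKᵢ = 1.322 > 1 and Σzᵢ/Kᵢ = 1.225 > 1, so g(0) = 0.322 > 0 and g(1) = -0.225 < 0.
Iterate (Newton) starting at β = 0.5:
  β = 0.500: g = 0.0965, g' = -0.459 → β = 0.710
  β = 0.710: g = -0.0090, g' = -0.562 → β = 0.694
Converged at β = 0.694.
Compositions from xᵢ = zᵢ/(1+β(Kᵢ−1)), yᵢ = Kᵢxᵢ:
  1: x = 0.182, y = 0.318
  2: x = 0.284, y = 0.487
  3: x = 0.535, y = 0.195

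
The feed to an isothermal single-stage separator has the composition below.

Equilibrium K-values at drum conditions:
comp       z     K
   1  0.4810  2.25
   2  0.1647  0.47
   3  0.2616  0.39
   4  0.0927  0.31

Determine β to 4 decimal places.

β = 0.3859

Newton–Raphson from β = 0.5:
  β = 0.5000: g = -0.07602, g' = -0.6747 → β = 0.3873
  β = 0.3873: g = -0.00096, g' = -0.6635 → β = 0.3859
Converged at β = 0.3859.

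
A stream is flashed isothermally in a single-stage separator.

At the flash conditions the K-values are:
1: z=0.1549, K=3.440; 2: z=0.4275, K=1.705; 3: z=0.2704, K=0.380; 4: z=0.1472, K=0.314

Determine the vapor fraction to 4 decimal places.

ψ = 0.4948

Newton–Raphson from ψ = 0.61:
  ψ = 0.6100: g = -0.08062, g' = -0.7265 → ψ = 0.4990
  ψ = 0.4990: g = -0.00292, g' = -0.6819 → ψ = 0.4948
Converged at ψ = 0.4948.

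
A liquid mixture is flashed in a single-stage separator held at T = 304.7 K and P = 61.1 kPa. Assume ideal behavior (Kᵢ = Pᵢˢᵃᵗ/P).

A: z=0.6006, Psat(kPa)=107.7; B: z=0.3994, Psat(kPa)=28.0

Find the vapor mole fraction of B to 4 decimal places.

Raoult's law: Kᵢ = Pᵢˢᵃᵗ/P = Pᵢˢᵃᵗ/61.1.
  K_A = 107.7/61.1 = 1.762684, K_B = 28.0/61.1 = 0.458265
Let ψ = V/F and solve Σ zᵢ(Kᵢ−1)/(1+ψ(Kᵢ−1)) = 0.
g(0) = ΣzᵢKᵢ − 1 = 0.2417 and g(1) = 1 − Σzᵢ/Kᵢ = -0.2123, so a root lies in (0, 1).
Iterate (Newton) starting at ψ = 0.46:
  ψ = 0.4600: g = 0.05092, g' = -0.3994 → ψ = 0.5875
  ψ = 0.5875: g = -0.00105, g' = -0.4188 → ψ = 0.5850
Converged at ψ = 0.5850.
Compositions from xᵢ = zᵢ/(1+ψ(Kᵢ−1)), yᵢ = Kᵢxᵢ:
  A: x = 0.4153, y = 0.7321
  B: x = 0.5847, y = 0.2679

y_B = 0.2679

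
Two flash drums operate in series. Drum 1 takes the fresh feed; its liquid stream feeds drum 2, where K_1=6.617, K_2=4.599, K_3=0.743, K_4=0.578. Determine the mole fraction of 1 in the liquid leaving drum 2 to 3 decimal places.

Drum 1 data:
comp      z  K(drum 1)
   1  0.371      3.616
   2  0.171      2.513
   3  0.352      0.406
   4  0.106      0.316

x_1 (drum 2) = 0.032

Drum 1:
Newton–Raphson from ψ₁ = 0.5:
  ψ₁ = 0.500: g = 0.1602, g' = -0.969 → ψ₁ = 0.665
  ψ₁ = 0.665: g = 0.0044, g' = -0.942 → ψ₁ = 0.670
Converged at ψ₁ = 0.670.
Drum-1 compositions:
  1: x = 0.135, y = 0.487
  2: x = 0.085, y = 0.213
  3: x = 0.585, y = 0.237
  4: x = 0.196, y = 0.062
Drum-2 feed = drum-1 liquid: z₂ = (0.1348, 0.0849, 0.5846, 0.1956).
Drum 2:
Rachford–Rice: g(ψ₂) = Σ zᵢ(Kᵢ−1)/(1+ψ₂(Kᵢ−1)) = 0.
Feasibility: ΣzᵢKᵢ = 1.830, Σzᵢ/Kᵢ = 1.164 — both > 1, two phases present.
Newton–Raphson from ψ₂ = 0.5:
  ψ₂ = 0.500: g = 0.0309, g' = -0.540 → ψ₂ = 0.557
  ψ₂ = 0.557: g = 0.0017, g' = -0.483 → ψ₂ = 0.561
Converged at ψ₂ = 0.561.
  1: x = 0.032, y = 0.215
  2: x = 0.028, y = 0.129
  3: x = 0.683, y = 0.508
  4: x = 0.256, y = 0.148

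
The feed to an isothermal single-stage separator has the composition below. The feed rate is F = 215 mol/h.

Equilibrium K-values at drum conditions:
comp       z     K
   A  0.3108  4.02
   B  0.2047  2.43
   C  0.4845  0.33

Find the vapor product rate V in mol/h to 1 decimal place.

V = 118.8 mol/h

Rachford–Rice: g(ψ) = Σ zᵢ(Kᵢ−1)/(1+ψ(Kᵢ−1)) = 0.
Feasibility: ΣzᵢKᵢ = 1.9067, Σzᵢ/Kᵢ = 1.6297 — both > 1, two phases present.
Iterate (Newton) starting at ψ = 0.5:
  ψ = 0.5000: g = 0.05649, g' = -1.0841 → ψ = 0.5521
  ψ = 0.5521: g = 0.00027, g' = -1.0769 → ψ = 0.5524
Converged at ψ = 0.5524.
Then V = ψ·F = 0.5524·215 = 118.8 mol/h and L = F − V = 96.2 mol/h.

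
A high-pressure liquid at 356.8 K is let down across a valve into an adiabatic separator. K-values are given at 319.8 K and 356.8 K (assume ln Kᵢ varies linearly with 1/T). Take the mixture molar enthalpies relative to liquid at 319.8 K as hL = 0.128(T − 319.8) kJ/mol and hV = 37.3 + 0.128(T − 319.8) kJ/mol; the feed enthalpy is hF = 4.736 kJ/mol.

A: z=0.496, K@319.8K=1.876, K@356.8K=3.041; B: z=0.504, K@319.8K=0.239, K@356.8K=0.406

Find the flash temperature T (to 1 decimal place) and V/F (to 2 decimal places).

T = 321.9 K, V/F = 0.12

Adiabatic flash: solve Rachford–Rice at each trial T, then check hF = ψ·hV(T) + (1−ψ)·hL(T).
  T = 319.8 K: K = (1.876, 0.239), RR gives ψ = 0.076, H_out = 2.851 kJ/mol
  T = 356.8 K: K = (3.041, 0.406), RR gives ψ = 0.588, H_out = 26.671 kJ/mol
  T = 338.3 K: K = (2.420, 0.316), RR gives ψ = 0.370, H_out = 16.181 kJ/mol
  T = 329.1 K: K = (2.140, 0.276), RR gives ψ = 0.243, H_out = 10.257 kJ/mol
  T = 324.5 K: K = (2.007, 0.257), RR gives ψ = 0.167, H_out = 6.844 kJ/mol
  T = 322.1 K: K = (1.939, 0.248), RR gives ψ = 0.123, H_out = 4.882 kJ/mol
Linear interpolation between T = 319.8 (H_out = 2.851) and T = 322.1 (H_out = 4.882) on hF = 4.736 gives T ≈ 321.9 K, at which ψ = 0.12.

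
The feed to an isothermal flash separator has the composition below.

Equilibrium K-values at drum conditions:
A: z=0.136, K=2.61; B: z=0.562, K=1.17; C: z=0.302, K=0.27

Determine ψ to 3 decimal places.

Let ψ = V/F and solve Σ zᵢ(Kᵢ−1)/(1+ψ(Kᵢ−1)) = 0.
Check two-phase: ΣzᵢKᵢ = 1.094 > 1 and Σzᵢ/Kᵢ = 1.651 > 1, so g(0) = 0.094 > 0 and g(1) = -0.651 < 0.
Newton–Raphson from ψ = 0.44:
  ψ = 0.440: g = -0.1077, g' = -0.484 → ψ = 0.217
  ψ = 0.217: g = -0.0078, g' = -0.436 → ψ = 0.200
Converged at ψ = 0.200.

ψ = 0.200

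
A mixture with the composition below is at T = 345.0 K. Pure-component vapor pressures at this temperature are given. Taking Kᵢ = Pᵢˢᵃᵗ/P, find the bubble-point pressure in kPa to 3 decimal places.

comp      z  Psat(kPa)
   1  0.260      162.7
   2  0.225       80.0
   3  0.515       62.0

At the bubble point ψ → 0, so ΣzᵢKᵢ = 1 with Kᵢ = Pᵢˢᵃᵗ/P ⇒ P = ΣzᵢPᵢˢᵃᵗ.
P = 0.260·162.7 + 0.225·80.0 + 0.515·62.0 = 92.232 kPa

Pbub = 92.232 kPa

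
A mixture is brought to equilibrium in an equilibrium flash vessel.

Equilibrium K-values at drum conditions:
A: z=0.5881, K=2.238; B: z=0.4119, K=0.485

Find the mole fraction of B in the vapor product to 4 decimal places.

y_B = 0.3425

Let β = V/F and solve Σ zᵢ(Kᵢ−1)/(1+β(Kᵢ−1)) = 0.
Feasibility: ΣzᵢKᵢ = 1.5159, Σzᵢ/Kᵢ = 1.1121 — both > 1, two phases present.
Binary case is linear: z₁(K₁−1)(1+β(K₂−1)) + z₂(K₂−1)(1+β(K₁−1)) = 0
⇒ β = [z₁(K₁−1)+z₂(K₂−1)] / [−(K₁−1)(K₂−1)] = 0.51594/0.63757 = 0.8092
Compositions from xᵢ = zᵢ/(1+β(Kᵢ−1)), yᵢ = Kᵢxᵢ:
  A: x = 0.2938, y = 0.6575
  B: x = 0.7062, y = 0.3425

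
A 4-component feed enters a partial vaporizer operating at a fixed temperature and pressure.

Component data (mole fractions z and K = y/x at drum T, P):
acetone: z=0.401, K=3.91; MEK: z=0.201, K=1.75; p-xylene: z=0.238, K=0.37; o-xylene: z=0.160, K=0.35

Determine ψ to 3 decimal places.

Newton iteration, ψ⁰ = 0.5:
  ψ = 0.500: g = 0.2120, g' = -0.973 → ψ = 0.718
  ψ = 0.718: g = 0.0070, g' = -0.956 → ψ = 0.725
Converged at ψ = 0.725.

ψ = 0.725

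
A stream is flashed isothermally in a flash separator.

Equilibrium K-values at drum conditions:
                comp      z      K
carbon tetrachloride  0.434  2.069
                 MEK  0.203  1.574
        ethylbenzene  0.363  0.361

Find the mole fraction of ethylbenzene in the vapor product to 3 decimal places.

Material balance + equilibrium reduce to Σ zᵢ(Kᵢ−1)/(1+V/F(Kᵢ−1)) = 0.
g(0) = ΣzᵢKᵢ − 1 = 0.349 and g(1) = 1 − Σzᵢ/Kᵢ = -0.344, so a root lies in (0, 1).
Newton iteration, V/F⁰ = 0.32:
  V/F = 0.320: g = 0.1526, g' = -0.557 → V/F = 0.594
  V/F = 0.594: g = -0.0030, g' = -0.608 → V/F = 0.589
Converged at V/F = 0.589.
Compositions from xᵢ = zᵢ/(1+V/F(Kᵢ−1)), yᵢ = Kᵢxᵢ:
  carbon tetrachloride: x = 0.266, y = 0.551
  MEK: x = 0.152, y = 0.239
  ethylbenzene: x = 0.582, y = 0.210

y_ethylbenzene = 0.210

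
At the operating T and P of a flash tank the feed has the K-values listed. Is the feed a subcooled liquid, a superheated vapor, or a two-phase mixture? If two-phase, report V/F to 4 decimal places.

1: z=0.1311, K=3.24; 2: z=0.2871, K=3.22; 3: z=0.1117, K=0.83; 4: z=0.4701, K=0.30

ΣzᵢKᵢ = 1.5830; Σzᵢ/Kᵢ = 1.8312.
Both exceed 1, so a two-phase solution exists.
Rachford–Rice: g(ψ) = Σ zᵢ(Kᵢ−1)/(1+ψ(Kᵢ−1)) = 0.
Iterate (Newton) starting at ψ = 0.5:
  ψ = 0.5000: g = -0.08643, g' = -1.0132 → ψ = 0.4147
Converged at ψ = 0.4147.

two-phase, V/F = 0.4147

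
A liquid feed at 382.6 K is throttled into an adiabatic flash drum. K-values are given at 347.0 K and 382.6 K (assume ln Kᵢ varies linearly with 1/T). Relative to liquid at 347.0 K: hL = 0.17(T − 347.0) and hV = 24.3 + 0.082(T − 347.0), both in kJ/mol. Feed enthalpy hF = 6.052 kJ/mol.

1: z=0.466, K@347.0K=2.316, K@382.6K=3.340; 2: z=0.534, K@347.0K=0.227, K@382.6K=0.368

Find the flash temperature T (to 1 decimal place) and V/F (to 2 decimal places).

Adiabatic flash: solve Rachford–Rice at each trial T, then check hF = ψ·hV(T) + (1−ψ)·hL(T).
  T = 347.0 K: K = (2.316, 0.227), RR gives ψ = 0.197, H_out = 4.789 kJ/mol
  T = 382.6 K: K = (3.340, 0.368), RR gives ψ = 0.509, H_out = 16.829 kJ/mol
  T = 364.8 K: K = (2.806, 0.292), RR gives ψ = 0.363, H_out = 11.278 kJ/mol
  T = 355.9 K: K = (2.555, 0.258), RR gives ψ = 0.285, H_out = 8.218 kJ/mol
  T = 351.4 K: K = (2.433, 0.242), RR gives ψ = 0.242, H_out = 6.543 kJ/mol
  T = 349.2 K: K = (2.374, 0.235), RR gives ψ = 0.220, H_out = 5.682 kJ/mol
Linear interpolation between T = 349.2 (H_out = 5.682) and T = 351.4 (H_out = 6.543) on hF = 6.052 gives T ≈ 350.1 K, at which ψ = 0.23.

T = 350.1 K, V/F = 0.23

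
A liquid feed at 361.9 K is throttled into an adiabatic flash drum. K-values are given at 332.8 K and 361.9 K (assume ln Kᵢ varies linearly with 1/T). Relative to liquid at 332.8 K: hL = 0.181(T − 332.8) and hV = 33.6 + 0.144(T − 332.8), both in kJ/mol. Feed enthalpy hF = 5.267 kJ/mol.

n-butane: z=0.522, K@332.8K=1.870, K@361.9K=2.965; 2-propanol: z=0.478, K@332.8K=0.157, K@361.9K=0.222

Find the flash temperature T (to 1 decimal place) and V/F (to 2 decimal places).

Adiabatic flash: solve Rachford–Rice at each trial T, then check hF = ψ·hV(T) + (1−ψ)·hL(T).
  T = 332.8 K: K = (1.870, 0.157), RR gives ψ = 0.070, H_out = 2.345 kJ/mol
  T = 361.9 K: K = (2.965, 0.222), RR gives ψ = 0.428, H_out = 19.177 kJ/mol
  T = 347.4 K: K = (2.379, 0.188), RR gives ψ = 0.296, H_out = 12.444 kJ/mol
  T = 340.1 K: K = (2.115, 0.172), RR gives ψ = 0.202, H_out = 8.048 kJ/mol
  T = 336.5 K: K = (1.992, 0.165), RR gives ψ = 0.143, H_out = 5.450 kJ/mol
  T = 334.6 K: K = (1.929, 0.161), RR gives ψ = 0.107, H_out = 3.919 kJ/mol
Linear interpolation between T = 334.6 (H_out = 3.919) and T = 336.5 (H_out = 5.450) on hF = 5.267 gives T ≈ 336.3 K, at which ψ = 0.14.

T = 336.3 K, V/F = 0.14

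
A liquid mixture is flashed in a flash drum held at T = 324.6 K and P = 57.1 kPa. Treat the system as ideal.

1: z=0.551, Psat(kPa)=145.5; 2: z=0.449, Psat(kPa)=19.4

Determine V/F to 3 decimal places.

Raoult's law: Kᵢ = Pᵢˢᵃᵗ/P = Pᵢˢᵃᵗ/57.1.
  K_1 = 145.5/57.1 = 2.54816, K_2 = 19.4/57.1 = 0.33975
Rachford–Rice: g(V/F) = Σ zᵢ(Kᵢ−1)/(1+V/F(Kᵢ−1)) = 0.
Check two-phase: ΣzᵢKᵢ = 1.557 > 1 and Σzᵢ/Kᵢ = 1.538 > 1, so g(0) = 0.557 > 0 and g(1) = -0.538 < 0.
Newton–Raphson from V/F = 0.5:
  V/F = 0.500: g = 0.0383, g' = -0.856 → V/F = 0.545
Converged at V/F = 0.545.

V/F = 0.545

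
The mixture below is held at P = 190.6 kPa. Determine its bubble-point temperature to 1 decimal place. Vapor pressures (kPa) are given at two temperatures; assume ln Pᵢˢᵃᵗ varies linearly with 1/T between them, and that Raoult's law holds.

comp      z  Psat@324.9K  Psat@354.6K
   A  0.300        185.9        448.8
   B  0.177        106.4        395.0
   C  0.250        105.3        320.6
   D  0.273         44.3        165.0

Bubble-point temperature: ΣzᵢPᵢˢᵃᵗ(T) = P. Interpolate ln Pᵢˢᵃᵗ = aᵢ + bᵢ/T.
  T = 324.9 K: ΣzᵢPᵢˢᵃᵗ = 113.02 kPa
  T = 354.6 K: ΣzᵢPᵢˢᵃᵗ = 329.75 kPa
  T = 339.8 K: ΣzᵢPᵢˢᵃᵗ = 197.12 kPa
  T = 332.4 K: ΣzᵢPᵢˢᵃᵗ = 150.30 kPa
  T = 336.1 K: ΣzᵢPᵢˢᵃᵗ = 172.33 kPa
  T = 338.0 K: ΣzᵢPᵢˢᵃᵗ = 184.70 kPa
Interpolating between 338.0 K and 339.8 K gives T ≈ 338.9 K.

T = 338.9 K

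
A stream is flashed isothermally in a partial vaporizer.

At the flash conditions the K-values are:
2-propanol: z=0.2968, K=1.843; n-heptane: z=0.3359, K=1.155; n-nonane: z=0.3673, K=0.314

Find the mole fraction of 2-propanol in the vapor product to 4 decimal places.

Rachford–Rice: g(V/F) = Σ zᵢ(Kᵢ−1)/(1+V/F(Kᵢ−1)) = 0.
g(0) = ΣzᵢKᵢ − 1 = 0.0503 and g(1) = 1 − Σzᵢ/Kᵢ = -0.6216, so a root lies in (0, 1).
Iterate (Newton) starting at V/F = 0.5:
  V/F = 0.5000: g = -0.15918, g' = -0.5118 → V/F = 0.1890
  V/F = 0.1890: g = -0.02309, g' = -0.3927 → V/F = 0.1302
  V/F = 0.1302: g = -0.00018, g' = -0.3874 → V/F = 0.1297
Converged at V/F = 0.1297.
Compositions from xᵢ = zᵢ/(1+V/F(Kᵢ−1)), yᵢ = Kᵢxᵢ:
  2-propanol: x = 0.2675, y = 0.4931
  n-heptane: x = 0.3293, y = 0.3803
  n-nonane: x = 0.4032, y = 0.1266

y_2-propanol = 0.4931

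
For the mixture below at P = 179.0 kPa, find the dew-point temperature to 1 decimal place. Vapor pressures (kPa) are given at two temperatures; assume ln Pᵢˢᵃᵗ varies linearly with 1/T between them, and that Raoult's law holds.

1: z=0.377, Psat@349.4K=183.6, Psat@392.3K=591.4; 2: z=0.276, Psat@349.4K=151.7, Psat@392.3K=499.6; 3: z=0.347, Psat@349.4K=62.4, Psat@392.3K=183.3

T = 368.3 K

Dew-point temperature: Σzᵢ·P/Pᵢˢᵃᵗ(T) = 1. Interpolate ln Pᵢˢᵃᵗ = aᵢ + bᵢ/T.
  T = 349.4 K: ΣzᵢP/Pᵢˢᵃᵗ = 1.6886
  T = 392.3 K: ΣzᵢP/Pᵢˢᵃᵗ = 0.5519
  T = 370.9 K: ΣzᵢP/Pᵢˢᵃᵗ = 0.9331
  T = 360.1 K: ΣzᵢP/Pᵢˢᵃᵗ = 1.2458
  T = 365.5 K: ΣzᵢP/Pᵢˢᵃᵗ = 1.0758
  T = 368.2 K: ΣzᵢP/Pᵢˢᵃᵗ = 1.0014
Interpolating between 368.2 K and 370.9 K gives T ≈ 368.3 K.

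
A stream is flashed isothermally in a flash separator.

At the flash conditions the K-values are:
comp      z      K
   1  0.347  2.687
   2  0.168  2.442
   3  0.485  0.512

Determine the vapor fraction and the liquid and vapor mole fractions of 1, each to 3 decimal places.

ψ = 0.753, x_1 = 0.153, y_1 = 0.411

Let ψ = V/F and solve Σ zᵢ(Kᵢ−1)/(1+ψ(Kᵢ−1)) = 0.
Check two-phase: ΣzᵢKᵢ = 1.591 > 1 and Σzᵢ/Kᵢ = 1.145 > 1, so g(0) = 0.591 > 0 and g(1) = -0.145 < 0.
Newton–Raphson from ψ = 0.5:
  ψ = 0.500: g = 0.1452, g' = -0.611 → ψ = 0.738
  ψ = 0.738: g = 0.0083, g' = -0.560 → ψ = 0.753
Converged at ψ = 0.753.
Compositions from xᵢ = zᵢ/(1+ψ(Kᵢ−1)), yᵢ = Kᵢxᵢ:
  1: x = 0.153, y = 0.411
  2: x = 0.081, y = 0.197
  3: x = 0.767, y = 0.392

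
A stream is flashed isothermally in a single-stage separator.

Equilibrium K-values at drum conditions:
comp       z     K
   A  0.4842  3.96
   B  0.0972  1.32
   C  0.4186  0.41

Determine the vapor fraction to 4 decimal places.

ψ = 0.7806

Material balance + equilibrium reduce to Σ zᵢ(Kᵢ−1)/(1+ψ(Kᵢ−1)) = 0.
g(0) = ΣzᵢKᵢ − 1 = 1.2174 and g(1) = 1 − Σzᵢ/Kᵢ = -0.2169, so a root lies in (0, 1).
Iterate (Newton) starting at ψ = 0.5:
  ψ = 0.5000: g = 0.25441, g' = -0.9903 → ψ = 0.7569
  ψ = 0.7569: g = 0.02108, g' = -0.8862 → ψ = 0.7807
  ψ = 0.7807: g = -0.00009, g' = -0.8942 → ψ = 0.7806
Converged at ψ = 0.7806.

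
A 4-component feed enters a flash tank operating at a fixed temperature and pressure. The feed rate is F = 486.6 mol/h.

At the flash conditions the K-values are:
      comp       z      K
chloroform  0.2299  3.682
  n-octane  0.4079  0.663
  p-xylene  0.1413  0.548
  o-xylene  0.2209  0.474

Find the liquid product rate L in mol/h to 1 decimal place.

L = 356.4 mol/h

Let ψ = V/F and solve Σ zᵢ(Kᵢ−1)/(1+ψ(Kᵢ−1)) = 0.
g(0) = ΣzᵢKᵢ − 1 = 0.2991 and g(1) = 1 − Σzᵢ/Kᵢ = -0.4016, so a root lies in (0, 1).
Newton–Raphson from ψ = 0.36:
  ψ = 0.3600: g = -0.06235, g' = -0.6222 → ψ = 0.2598
  ψ = 0.2598: g = 0.00579, g' = -0.7491 → ψ = 0.2675
  ψ = 0.2675: g = 0.00005, g' = -0.7367 → ψ = 0.2676
Converged at ψ = 0.2676.
Then V = ψ·F = 0.2676·486.6 = 130.2 mol/h and L = F − V = 356.4 mol/h.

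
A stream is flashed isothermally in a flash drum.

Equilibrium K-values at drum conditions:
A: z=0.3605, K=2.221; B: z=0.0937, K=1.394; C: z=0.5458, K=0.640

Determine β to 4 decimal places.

β = 0.7123

Let β = V/F and solve Σ zᵢ(Kᵢ−1)/(1+β(Kᵢ−1)) = 0.
g(0) = ΣzᵢKᵢ − 1 = 0.2806 and g(1) = 1 − Σzᵢ/Kᵢ = -0.0823, so a root lies in (0, 1).
Newton–Raphson from β = 0.5:
  β = 0.5000: g = 0.06454, g' = -0.3226 → β = 0.7001
  β = 0.7001: g = 0.00356, g' = -0.2916 → β = 0.7123
Converged at β = 0.7123.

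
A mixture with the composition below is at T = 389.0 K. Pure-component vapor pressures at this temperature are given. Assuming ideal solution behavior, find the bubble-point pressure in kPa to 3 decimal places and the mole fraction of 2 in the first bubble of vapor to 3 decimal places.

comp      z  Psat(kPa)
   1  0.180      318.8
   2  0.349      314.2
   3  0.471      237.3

At the bubble point ψ → 0, so ΣzᵢKᵢ = 1 with Kᵢ = Pᵢˢᵃᵗ/P ⇒ P = ΣzᵢPᵢˢᵃᵗ.
P = 0.180·318.8 + 0.349·314.2 + 0.471·237.3 = 278.808 kPa
yᵢ = zᵢPᵢˢᵃᵗ/P ⇒ y_2 = 0.349·314.2/278.808 = 0.393

Pbub = 278.808 kPa, y_2 = 0.393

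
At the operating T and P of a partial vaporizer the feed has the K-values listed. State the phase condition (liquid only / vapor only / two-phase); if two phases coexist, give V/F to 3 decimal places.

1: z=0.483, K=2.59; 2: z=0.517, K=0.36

ΣzᵢKᵢ = 1.437; Σzᵢ/Kᵢ = 1.623.
Both exceed 1, so a two-phase solution exists.
Material balance + equilibrium reduce to Σ zᵢ(Kᵢ−1)/(1+ψ(Kᵢ−1)) = 0.
Binary case is linear: z₁(K₁−1)(1+ψ(K₂−1)) + z₂(K₂−1)(1+ψ(K₁−1)) = 0
⇒ ψ = [z₁(K₁−1)+z₂(K₂−1)] / [−(K₁−1)(K₂−1)] = 0.4371/1.0176 = 0.430

two-phase, V/F = 0.430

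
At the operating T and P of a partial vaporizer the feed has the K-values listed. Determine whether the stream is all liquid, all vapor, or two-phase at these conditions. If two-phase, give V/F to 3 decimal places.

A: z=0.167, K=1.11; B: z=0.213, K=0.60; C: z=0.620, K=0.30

all liquid

ΣzᵢKᵢ = 0.499; Σzᵢ/Kᵢ = 2.572.
Since ΣzᵢKᵢ < 1 the mixture is below its bubble point — single liquid phase.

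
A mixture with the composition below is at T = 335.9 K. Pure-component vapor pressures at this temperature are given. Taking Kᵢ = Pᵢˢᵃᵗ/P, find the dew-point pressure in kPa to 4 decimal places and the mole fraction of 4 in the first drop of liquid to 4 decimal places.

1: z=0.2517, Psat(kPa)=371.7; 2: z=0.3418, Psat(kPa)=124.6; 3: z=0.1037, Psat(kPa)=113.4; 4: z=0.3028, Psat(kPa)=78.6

At the dew point ψ → 1, so Σzᵢ/Kᵢ = 1 with Kᵢ = Pᵢˢᵃᵗ/P ⇒ 1/P = Σzᵢ/Pᵢˢᵃᵗ.
1/P = 0.2517/371.7 + 0.3418/124.6 + 0.1037/113.4 + 0.3028/78.6 = 0.0081872 ⇒ P = 122.1416 kPa
xᵢ = zᵢP/Pᵢˢᵃᵗ ⇒ x_4 = 0.3028·122.1416/78.6 = 0.4705

Pdew = 122.1416 kPa, x_4 = 0.4705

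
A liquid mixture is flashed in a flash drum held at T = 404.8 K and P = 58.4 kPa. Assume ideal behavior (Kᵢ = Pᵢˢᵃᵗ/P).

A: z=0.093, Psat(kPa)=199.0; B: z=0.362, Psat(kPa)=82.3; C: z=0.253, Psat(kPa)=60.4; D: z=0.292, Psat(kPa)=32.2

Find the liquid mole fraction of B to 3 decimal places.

Raoult's law: Kᵢ = Pᵢˢᵃᵗ/P = Pᵢˢᵃᵗ/58.4.
  K_A = 199.0/58.4 = 3.40753, K_B = 82.3/58.4 = 1.40925, K_C = 60.4/58.4 = 1.03425, K_D = 32.2/58.4 = 0.55137
Newton iteration, ψ⁰ = 0.47:
  ψ = 0.470: g = 0.0718, g' = -0.256 → ψ = 0.751
  ψ = 0.751: g = 0.0040, g' = -0.238 → ψ = 0.768
Converged at ψ = 0.768.
Compositions from xᵢ = zᵢ/(1+ψ(Kᵢ−1)), yᵢ = Kᵢxᵢ:
  A: x = 0.033, y = 0.111
  B: x = 0.275, y = 0.388
  C: x = 0.247, y = 0.255
  D: x = 0.445, y = 0.246

x_B = 0.275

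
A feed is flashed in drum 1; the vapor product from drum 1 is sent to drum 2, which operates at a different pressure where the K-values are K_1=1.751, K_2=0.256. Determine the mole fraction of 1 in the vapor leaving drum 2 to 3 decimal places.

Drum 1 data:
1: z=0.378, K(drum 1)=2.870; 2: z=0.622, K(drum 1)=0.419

Drum 1:
Let ψ₁ = V/F and solve Σ zᵢ(Kᵢ−1)/(1+ψ₁(Kᵢ−1)) = 0.
Check two-phase: ΣzᵢKᵢ = 1.345 > 1 and Σzᵢ/Kᵢ = 1.616 > 1, so g(0) = 0.345 > 0 and g(1) = -0.616 < 0.
Binary case is linear: z₁(K₁−1)(1+ψ₁(K₂−1)) + z₂(K₂−1)(1+ψ₁(K₁−1)) = 0
⇒ ψ₁ = [z₁(K₁−1)+z₂(K₂−1)] / [−(K₁−1)(K₂−1)] = 0.3455/1.0865 = 0.318
Drum-1 compositions:
  1: x = 0.237, y = 0.680
  2: x = 0.763, y = 0.320
Drum-2 feed = drum-1 vapor: z₂ = (0.6803, 0.3197).
Drum 2:
Let ψ₂ = V/F and solve Σ zᵢ(Kᵢ−1)/(1+ψ₂(Kᵢ−1)) = 0.
Feasibility: ΣzᵢKᵢ = 1.273, Σzᵢ/Kᵢ = 1.637 — both > 1, two phases present.
Binary case is linear: z₁(K₁−1)(1+ψ₂(K₂−1)) + z₂(K₂−1)(1+ψ₂(K₁−1)) = 0
⇒ ψ₂ = [z₁(K₁−1)+z₂(K₂−1)] / [−(K₁−1)(K₂−1)] = 0.2731/0.5587 = 0.489
  1: x = 0.498, y = 0.871
  2: x = 0.502, y = 0.129

y_1 (drum 2) = 0.871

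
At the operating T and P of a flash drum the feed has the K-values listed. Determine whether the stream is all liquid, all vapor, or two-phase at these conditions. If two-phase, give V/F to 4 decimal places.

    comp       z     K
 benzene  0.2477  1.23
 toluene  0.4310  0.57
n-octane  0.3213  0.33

ΣzᵢKᵢ = 0.6564; Σzᵢ/Kᵢ = 1.9312.
Since ΣzᵢKᵢ < 1 the mixture is below its bubble point — single liquid phase.

all liquid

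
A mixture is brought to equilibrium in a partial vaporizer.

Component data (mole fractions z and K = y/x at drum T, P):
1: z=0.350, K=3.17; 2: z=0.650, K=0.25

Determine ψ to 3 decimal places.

Let ψ = V/F and solve Σ zᵢ(Kᵢ−1)/(1+ψ(Kᵢ−1)) = 0.
Feasibility: ΣzᵢKᵢ = 1.272, Σzᵢ/Kᵢ = 2.710 — both > 1, two phases present.
Binary case is linear: z₁(K₁−1)(1+ψ(K₂−1)) + z₂(K₂−1)(1+ψ(K₁−1)) = 0
⇒ ψ = [z₁(K₁−1)+z₂(K₂−1)] / [−(K₁−1)(K₂−1)] = 0.2720/1.6275 = 0.167

ψ = 0.167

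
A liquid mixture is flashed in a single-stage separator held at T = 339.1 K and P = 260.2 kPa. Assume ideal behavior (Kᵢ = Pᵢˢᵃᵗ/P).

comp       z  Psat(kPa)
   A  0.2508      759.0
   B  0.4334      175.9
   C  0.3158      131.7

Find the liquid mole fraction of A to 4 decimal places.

x_A = 0.1717

Raoult's law: Kᵢ = Pᵢˢᵃᵗ/P = Pᵢˢᵃᵗ/260.2.
  K_A = 759.0/260.2 = 2.916987, K_B = 175.9/260.2 = 0.676018, K_C = 131.7/260.2 = 0.506149
Material balance + equilibrium reduce to Σ zᵢ(Kᵢ−1)/(1+ψ(Kᵢ−1)) = 0.
Check two-phase: ΣzᵢKᵢ = 1.1844 > 1 and Σzᵢ/Kᵢ = 1.3510 > 1, so g(0) = 0.1844 > 0 and g(1) = -0.3510 < 0.
Iterate (Newton) starting at ψ = 0.5:
  ψ = 0.5000: g = -0.12917, g' = -0.4409 → ψ = 0.2070
  ψ = 0.2070: g = 0.01996, g' = -0.6202 → ψ = 0.2392
  ψ = 0.2392: g = 0.00057, g' = -0.5857 → ψ = 0.2402
Converged at ψ = 0.2402.
Compositions from xᵢ = zᵢ/(1+ψ(Kᵢ−1)), yᵢ = Kᵢxᵢ:
  A: x = 0.1717, y = 0.5009
  B: x = 0.4700, y = 0.3177
  C: x = 0.3583, y = 0.1814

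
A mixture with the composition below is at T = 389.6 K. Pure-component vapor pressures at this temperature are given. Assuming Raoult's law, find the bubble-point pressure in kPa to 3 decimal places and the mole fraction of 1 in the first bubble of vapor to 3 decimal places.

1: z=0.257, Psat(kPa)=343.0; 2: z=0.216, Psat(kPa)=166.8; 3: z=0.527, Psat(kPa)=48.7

Pbub = 149.845 kPa, y_1 = 0.588

At the bubble point ψ → 0, so ΣzᵢKᵢ = 1 with Kᵢ = Pᵢˢᵃᵗ/P ⇒ P = ΣzᵢPᵢˢᵃᵗ.
P = 0.257·343.0 + 0.216·166.8 + 0.527·48.7 = 149.845 kPa
yᵢ = zᵢPᵢˢᵃᵗ/P ⇒ y_1 = 0.257·343.0/149.845 = 0.588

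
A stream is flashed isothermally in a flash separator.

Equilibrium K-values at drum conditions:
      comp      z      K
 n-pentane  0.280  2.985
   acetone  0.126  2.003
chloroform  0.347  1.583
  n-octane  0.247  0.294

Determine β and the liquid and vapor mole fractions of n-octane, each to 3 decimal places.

β = 0.824, x_n-octane = 0.590, y_n-octane = 0.174

Material balance + equilibrium reduce to Σ zᵢ(Kᵢ−1)/(1+β(Kᵢ−1)) = 0.
Check two-phase: ΣzᵢKᵢ = 1.710 > 1 and Σzᵢ/Kᵢ = 1.216 > 1, so g(0) = 0.710 > 0 and g(1) = -0.216 < 0.
Newton–Raphson from β = 0.55:
  β = 0.550: g = 0.2153, g' = -0.701 → β = 0.857
  β = 0.857: g = -0.0328, g' = -1.029 → β = 0.825
  β = 0.825: g = -0.0012, g' = -0.957 → β = 0.824
Converged at β = 0.824.
Compositions from xᵢ = zᵢ/(1+β(Kᵢ−1)), yᵢ = Kᵢxᵢ:
  n-pentane: x = 0.106, y = 0.317
  acetone: x = 0.069, y = 0.138
  chloroform: x = 0.234, y = 0.371
  n-octane: x = 0.590, y = 0.174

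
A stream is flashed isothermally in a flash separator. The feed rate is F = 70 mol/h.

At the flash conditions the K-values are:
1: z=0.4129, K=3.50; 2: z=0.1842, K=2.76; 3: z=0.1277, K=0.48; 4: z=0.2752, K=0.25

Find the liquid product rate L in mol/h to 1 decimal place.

Rachford–Rice: g(β) = Σ zᵢ(Kᵢ−1)/(1+β(Kᵢ−1)) = 0.
g(0) = ΣzᵢKᵢ − 1 = 1.0836 and g(1) = 1 − Σzᵢ/Kᵢ = -0.5516, so a root lies in (0, 1).
Iterate (Newton) starting at β = 0.5:
  β = 0.5000: g = 0.21125, g' = -1.1305 → β = 0.6869
  β = 0.6869: g = -0.00232, g' = -1.2085 → β = 0.6849
Converged at β = 0.6849.
Then V = β·F = 0.6849·70 = 47.9 mol/h and L = F − V = 22.1 mol/h.

L = 22.1 mol/h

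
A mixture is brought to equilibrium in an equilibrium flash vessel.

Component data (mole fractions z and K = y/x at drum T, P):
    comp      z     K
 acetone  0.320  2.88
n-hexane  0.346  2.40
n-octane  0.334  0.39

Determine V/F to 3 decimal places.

Rachford–Rice: g(V/F) = Σ zᵢ(Kᵢ−1)/(1+V/F(Kᵢ−1)) = 0.
Check two-phase: ΣzᵢKᵢ = 1.882 > 1 and Σzᵢ/Kᵢ = 1.112 > 1, so g(0) = 0.882 > 0 and g(1) = -0.112 < 0.
Newton iteration, V/F⁰ = 0.56:
  V/F = 0.560: g = 0.2551, g' = -0.768 → V/F = 0.892
  V/F = 0.892: g = -0.0069, g' = -0.890 → V/F = 0.884
Converged at V/F = 0.884.

V/F = 0.884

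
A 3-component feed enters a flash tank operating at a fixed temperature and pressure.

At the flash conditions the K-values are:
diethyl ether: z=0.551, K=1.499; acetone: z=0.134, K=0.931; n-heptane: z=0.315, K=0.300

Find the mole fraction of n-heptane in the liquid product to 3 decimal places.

x_n-heptane = 0.352

Rachford–Rice: g(ψ) = Σ zᵢ(Kᵢ−1)/(1+ψ(Kᵢ−1)) = 0.
Feasibility: ΣzᵢKᵢ = 1.045, Σzᵢ/Kᵢ = 1.562 — both > 1, two phases present.
Newton iteration, ψ⁰ = 0.5:
  ψ = 0.500: g = -0.1288, g' = -0.454 → ψ = 0.216
  ψ = 0.216: g = -0.0211, g' = -0.327 → ψ = 0.152
  ψ = 0.152: g = -0.0005, g' = -0.312 → ψ = 0.150
Converged at ψ = 0.150.
Compositions from xᵢ = zᵢ/(1+ψ(Kᵢ−1)), yᵢ = Kᵢxᵢ:
  diethyl ether: x = 0.513, y = 0.768
  acetone: x = 0.135, y = 0.126
  n-heptane: x = 0.352, y = 0.106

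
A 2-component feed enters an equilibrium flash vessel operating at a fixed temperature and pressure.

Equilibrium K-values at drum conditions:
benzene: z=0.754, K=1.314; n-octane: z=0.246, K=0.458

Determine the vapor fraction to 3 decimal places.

ψ = 0.608

Newton–Raphson from ψ = 0.45:
  ψ = 0.450: g = 0.0311, g' = -0.183 → ψ = 0.620
  ψ = 0.620: g = -0.0025, g' = -0.216 → ψ = 0.608
Converged at ψ = 0.608.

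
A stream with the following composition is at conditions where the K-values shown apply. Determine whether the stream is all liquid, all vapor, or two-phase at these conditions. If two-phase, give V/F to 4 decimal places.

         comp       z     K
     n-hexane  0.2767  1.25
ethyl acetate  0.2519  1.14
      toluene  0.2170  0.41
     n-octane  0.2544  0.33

ΣzᵢKᵢ = 0.8060; Σzᵢ/Kᵢ = 1.7425.
Since ΣzᵢKᵢ < 1 the mixture is below its bubble point — single liquid phase.

all liquid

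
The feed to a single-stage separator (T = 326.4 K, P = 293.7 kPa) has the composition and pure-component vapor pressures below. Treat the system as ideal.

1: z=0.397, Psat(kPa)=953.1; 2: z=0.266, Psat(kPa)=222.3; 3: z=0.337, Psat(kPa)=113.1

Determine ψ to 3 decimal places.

Raoult's law: Kᵢ = Pᵢˢᵃᵗ/P = Pᵢˢᵃᵗ/293.7.
  K_1 = 953.1/293.7 = 3.24515, K_2 = 222.3/293.7 = 0.75689, K_3 = 113.1/293.7 = 0.38509
Iterate (Newton) starting at ψ = 0.5:
  ψ = 0.500: g = 0.0471, g' = -0.730 → ψ = 0.564
  ψ = 0.564: g = 0.0008, g' = -0.709 → ψ = 0.566
Converged at ψ = 0.566.

ψ = 0.566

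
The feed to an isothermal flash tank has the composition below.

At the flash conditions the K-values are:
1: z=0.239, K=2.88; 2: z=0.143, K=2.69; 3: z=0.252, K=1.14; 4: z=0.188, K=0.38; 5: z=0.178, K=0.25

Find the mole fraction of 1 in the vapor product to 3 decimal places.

y_1 = 0.349

Let β = V/F and solve Σ zᵢ(Kᵢ−1)/(1+β(Kᵢ−1)) = 0.
g(0) = ΣzᵢKᵢ − 1 = 0.476 and g(1) = 1 − Σzᵢ/Kᵢ = -0.564, so a root lies in (0, 1).
Iterate (Newton) starting at β = 0.35:
  β = 0.350: g = 0.1266, g' = -0.775 → β = 0.513
  β = 0.513: g = 0.0029, g' = -0.760 → β = 0.517
Converged at β = 0.517.
Compositions from xᵢ = zᵢ/(1+β(Kᵢ−1)), yᵢ = Kᵢxᵢ:
  1: x = 0.121, y = 0.349
  2: x = 0.076, y = 0.205
  3: x = 0.235, y = 0.268
  4: x = 0.277, y = 0.105
  5: x = 0.291, y = 0.073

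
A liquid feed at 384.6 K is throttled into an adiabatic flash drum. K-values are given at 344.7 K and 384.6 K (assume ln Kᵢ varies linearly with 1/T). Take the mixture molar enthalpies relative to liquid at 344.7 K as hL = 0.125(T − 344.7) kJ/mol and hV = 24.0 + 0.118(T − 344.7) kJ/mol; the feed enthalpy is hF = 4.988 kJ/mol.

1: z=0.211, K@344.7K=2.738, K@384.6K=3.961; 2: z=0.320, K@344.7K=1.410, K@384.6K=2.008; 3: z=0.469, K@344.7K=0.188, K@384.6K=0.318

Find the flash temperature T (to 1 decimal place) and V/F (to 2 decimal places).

T = 349.8 K, V/F = 0.18

Adiabatic flash: solve Rachford–Rice at each trial T, then check hF = ψ·hV(T) + (1−ψ)·hL(T).
  T = 344.7 K: K = (2.738, 1.410, 0.188), RR gives ψ = 0.128, H_out = 3.062 kJ/mol
  T = 384.6 K: K = (3.961, 2.008, 0.318), RR gives ψ = 0.480, H_out = 16.371 kJ/mol
  T = 364.6 K: K = (3.325, 1.698, 0.248), RR gives ψ = 0.319, H_out = 10.107 kJ/mol
  T = 354.6 K: K = (3.024, 1.551, 0.217), RR gives ψ = 0.230, H_out = 6.732 kJ/mol
  T = 349.6 K: K = (2.878, 1.479, 0.202), RR gives ψ = 0.180, H_out = 4.930 kJ/mol
  T = 352.1 K: K = (2.951, 1.515, 0.209), RR gives ψ = 0.205, H_out = 5.843 kJ/mol
  T = 350.9 K: K = (2.916, 1.498, 0.206), RR gives ψ = 0.193, H_out = 5.407 kJ/mol
Linear interpolation between T = 349.6 (H_out = 4.930) and T = 350.9 (H_out = 5.407) on hF = 4.988 gives T ≈ 349.8 K, at which ψ = 0.18.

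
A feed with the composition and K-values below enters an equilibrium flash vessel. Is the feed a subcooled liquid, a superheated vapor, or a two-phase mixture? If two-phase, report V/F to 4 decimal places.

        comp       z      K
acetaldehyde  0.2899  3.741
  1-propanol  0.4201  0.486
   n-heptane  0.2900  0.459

ΣzᵢKᵢ = 1.4218; Σzᵢ/Kᵢ = 1.5737.
Both exceed 1, so a two-phase solution exists.
Iterate (Newton) starting at ψ = 0.56:
  ψ = 0.5600: g = -0.21482, g' = -0.7325 → ψ = 0.2667
  ψ = 0.2667: g = 0.02545, g' = -0.9918 → ψ = 0.2924
  ψ = 0.2924: g = 0.00062, g' = -0.9447 → ψ = 0.2930
Converged at ψ = 0.2930.

two-phase, V/F = 0.2930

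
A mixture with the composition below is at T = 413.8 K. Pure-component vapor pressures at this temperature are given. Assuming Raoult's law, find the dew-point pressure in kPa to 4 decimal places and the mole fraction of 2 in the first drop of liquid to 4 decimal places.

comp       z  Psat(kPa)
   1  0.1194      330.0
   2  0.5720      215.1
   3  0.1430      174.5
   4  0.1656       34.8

At the dew point ψ → 1, so Σzᵢ/Kᵢ = 1 with Kᵢ = Pᵢˢᵃᵗ/P ⇒ 1/P = Σzᵢ/Pᵢˢᵃᵗ.
1/P = 0.1194/330.0 + 0.5720/215.1 + 0.1430/174.5 + 0.1656/34.8 = 0.0085992 ⇒ P = 116.2905 kPa
xᵢ = zᵢP/Pᵢˢᵃᵗ ⇒ x_2 = 0.5720·116.2905/215.1 = 0.3092

Pdew = 116.2905 kPa, x_2 = 0.3092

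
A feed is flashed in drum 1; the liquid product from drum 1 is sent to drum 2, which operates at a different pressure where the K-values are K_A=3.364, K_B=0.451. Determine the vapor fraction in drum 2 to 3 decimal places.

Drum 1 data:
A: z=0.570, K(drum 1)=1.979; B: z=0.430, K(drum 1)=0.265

V/F (drum 2) = 0.539

Drum 1:
Rachford–Rice: g(ψ₁) = Σ zᵢ(Kᵢ−1)/(1+ψ₁(Kᵢ−1)) = 0.
Check two-phase: ΣzᵢKᵢ = 1.242 > 1 and Σzᵢ/Kᵢ = 1.911 > 1, so g(0) = 0.242 > 0 and g(1) = -0.911 < 0.
Newton iteration, ψ₁⁰ = 0.5:
  ψ₁ = 0.500: g = -0.1250, g' = -0.827 → ψ₁ = 0.349
  ψ₁ = 0.349: g = -0.0090, g' = -0.724 → ψ₁ = 0.336
Converged at ψ₁ = 0.336.
Drum-1 compositions:
  A: x = 0.429, y = 0.849
  B: x = 0.571, y = 0.151
Drum-2 feed = drum-1 liquid: z₂ = (0.4288, 0.5712).
Drum 2:
Let ψ₂ = V/F and solve Σ zᵢ(Kᵢ−1)/(1+ψ₂(Kᵢ−1)) = 0.
Feasibility: ΣzᵢKᵢ = 1.700, Σzᵢ/Kᵢ = 1.394 — both > 1, two phases present.
Iterate (Newton) starting at ψ₂ = 0.65:
  ψ₂ = 0.650: g = -0.0879, g' = -0.789 → ψ₂ = 0.539
Converged at ψ₂ = 0.539.
  A: x = 0.188, y = 0.634
  B: x = 0.812, y = 0.366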